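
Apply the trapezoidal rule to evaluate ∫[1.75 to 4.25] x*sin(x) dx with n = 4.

f(x) = x*sin(x)
a = 1.75, b = 4.25, n = 4
h = (b - a)/n = 0.625000

Trapezoidal rule: (h/2)[f(x₀) + 2f(x₁) + 2f(x₂) + ... + f(xₙ)]

x_0 = 1.7500, f(x_0) = 1.721975, coefficient = 1
x_1 = 2.3750, f(x_1) = 1.647502, coefficient = 2
x_2 = 3.0000, f(x_2) = 0.423360, coefficient = 2
x_3 = 3.6250, f(x_3) = -1.684896, coefficient = 2
x_4 = 4.2500, f(x_4) = -3.803705, coefficient = 1

I ≈ (0.625000/2) × -1.309797 = -0.409311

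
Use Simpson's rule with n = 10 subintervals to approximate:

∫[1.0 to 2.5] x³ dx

f(x) = x³
a = 1.0, b = 2.5, n = 10
h = (b - a)/n = 0.150000

Simpson's rule: (h/3)[f(x₀) + 4f(x₁) + 2f(x₂) + ... + f(xₙ)]

x_0 = 1.0000, f(x_0) = 1.000000, coefficient = 1
x_1 = 1.1500, f(x_1) = 1.520875, coefficient = 4
x_2 = 1.3000, f(x_2) = 2.197000, coefficient = 2
x_3 = 1.4500, f(x_3) = 3.048625, coefficient = 4
x_4 = 1.6000, f(x_4) = 4.096000, coefficient = 2
x_5 = 1.7500, f(x_5) = 5.359375, coefficient = 4
x_6 = 1.9000, f(x_6) = 6.859000, coefficient = 2
x_7 = 2.0500, f(x_7) = 8.615125, coefficient = 4
x_8 = 2.2000, f(x_8) = 10.648000, coefficient = 2
x_9 = 2.3500, f(x_9) = 12.977875, coefficient = 4
x_10 = 2.5000, f(x_10) = 15.625000, coefficient = 1

I ≈ (0.150000/3) × 190.312500 = 9.515625
Exact value: 9.515625
Error: 0.000000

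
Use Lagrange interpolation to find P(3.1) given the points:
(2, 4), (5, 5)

Lagrange interpolation formula:
P(x) = Σ yᵢ × Lᵢ(x)
where Lᵢ(x) = Π_{j≠i} (x - xⱼ)/(xᵢ - xⱼ)

L_0(3.1) = (3.1 - 5)/(2 - 5) = 0.633333
L_1(3.1) = (3.1 - 2)/(5 - 2) = 0.366667

P(3.1) = 4×L_0(3.1) + 5×L_1(3.1)
P(3.1) = 4.366667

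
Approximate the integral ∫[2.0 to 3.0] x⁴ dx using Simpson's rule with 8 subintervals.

f(x) = x⁴
a = 2.0, b = 3.0, n = 8
h = (b - a)/n = 0.125000

Simpson's rule: (h/3)[f(x₀) + 4f(x₁) + 2f(x₂) + ... + f(xₙ)]

x_0 = 2.0000, f(x_0) = 16.000000, coefficient = 1
x_1 = 2.1250, f(x_1) = 20.390869, coefficient = 4
x_2 = 2.2500, f(x_2) = 25.628906, coefficient = 2
x_3 = 2.3750, f(x_3) = 31.816650, coefficient = 4
x_4 = 2.5000, f(x_4) = 39.062500, coefficient = 2
x_5 = 2.6250, f(x_5) = 47.480713, coefficient = 4
x_6 = 2.7500, f(x_6) = 57.191406, coefficient = 2
x_7 = 2.8750, f(x_7) = 68.320557, coefficient = 4
x_8 = 3.0000, f(x_8) = 81.000000, coefficient = 1

I ≈ (0.125000/3) × 1012.800781 = 42.200033
Exact value: 42.200000
Error: 0.000033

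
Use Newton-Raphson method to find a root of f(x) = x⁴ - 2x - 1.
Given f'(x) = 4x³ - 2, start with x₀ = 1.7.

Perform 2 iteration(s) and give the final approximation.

f(x) = x⁴ - 2x - 1
f'(x) = 4x³ - 2
x₀ = 1.7

Newton-Raphson formula: x_{n+1} = x_n - f(x_n)/f'(x_n)

Iteration 1:
  f(1.700000) = 3.952100
  f'(1.700000) = 17.652000
  x_1 = 1.700000 - 3.952100/17.652000 = 1.476110
Iteration 2:
  f(1.476110) = 0.795392
  f'(1.476110) = 10.865198
  x_2 = 1.476110 - 0.795392/10.865198 = 1.402905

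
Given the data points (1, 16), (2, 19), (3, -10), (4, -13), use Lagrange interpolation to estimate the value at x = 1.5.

Lagrange interpolation formula:
P(x) = Σ yᵢ × Lᵢ(x)
where Lᵢ(x) = Π_{j≠i} (x - xⱼ)/(xᵢ - xⱼ)

L_0(1.5) = (1.5 - 2)/(1 - 2) × (1.5 - 3)/(1 - 3) × (1.5 - 4)/(1 - 4) = 0.312500
L_1(1.5) = (1.5 - 1)/(2 - 1) × (1.5 - 3)/(2 - 3) × (1.5 - 4)/(2 - 4) = 0.937500
L_2(1.5) = (1.5 - 1)/(3 - 1) × (1.5 - 2)/(3 - 2) × (1.5 - 4)/(3 - 4) = -0.312500
L_3(1.5) = (1.5 - 1)/(4 - 1) × (1.5 - 2)/(4 - 2) × (1.5 - 3)/(4 - 3) = 0.062500

P(1.5) = 16×L_0(1.5) + 19×L_1(1.5) + (-10)×L_2(1.5) + (-13)×L_3(1.5)
P(1.5) = 25.125000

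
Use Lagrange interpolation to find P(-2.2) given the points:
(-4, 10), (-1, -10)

Lagrange interpolation formula:
P(x) = Σ yᵢ × Lᵢ(x)
where Lᵢ(x) = Π_{j≠i} (x - xⱼ)/(xᵢ - xⱼ)

L_0(-2.2) = (-2.2 - (-1))/(-4 - (-1)) = 0.400000
L_1(-2.2) = (-2.2 - (-4))/(-1 - (-4)) = 0.600000

P(-2.2) = 10×L_0(-2.2) + (-10)×L_1(-2.2)
P(-2.2) = -2.000000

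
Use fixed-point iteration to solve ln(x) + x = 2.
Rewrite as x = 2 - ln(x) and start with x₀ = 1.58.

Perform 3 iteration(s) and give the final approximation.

Equation: ln(x) + x = 2
Fixed-point form: x = 2 - ln(x)
x₀ = 1.58

x_1 = g(1.580000) = 1.542575
x_2 = g(1.542575) = 1.566547
x_3 = g(1.566547) = 1.551126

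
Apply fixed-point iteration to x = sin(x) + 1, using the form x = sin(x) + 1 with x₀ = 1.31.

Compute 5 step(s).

Equation: x = sin(x) + 1
Fixed-point form: x = sin(x) + 1
x₀ = 1.31

x_1 = g(1.310000) = 1.966185
x_2 = g(1.966185) = 1.922847
x_3 = g(1.922847) = 1.938668
x_4 = g(1.938668) = 1.933095
x_5 = g(1.933095) = 1.935085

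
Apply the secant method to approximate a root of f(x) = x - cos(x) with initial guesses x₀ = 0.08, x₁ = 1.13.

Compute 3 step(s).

f(x) = x - cos(x)
x₀ = 0.08, x₁ = 1.13

Secant formula: x_{n+1} = x_n - f(x_n)(x_n - x_{n-1})/(f(x_n) - f(x_{n-1}))

Iteration 1:
  f(0.080000) = -0.916802
  f(1.130000) = 0.703340
  x_2 = 1.130000 - 0.703340×(1.130000 - 0.080000)/(0.703340 - (-0.916802))
       = 0.674171
Iteration 2:
  f(1.130000) = 0.703340
  f(0.674171) = -0.107053
  x_3 = 0.674171 - (-0.107053)×(0.674171 - 1.130000)/(-0.107053 - 0.703340)
       = 0.734386
Iteration 3:
  f(0.674171) = -0.107053
  f(0.734386) = -0.007856
  x_4 = 0.734386 - (-0.007856)×(0.734386 - 0.674171)/(-0.007856 - (-0.107053))
       = 0.739155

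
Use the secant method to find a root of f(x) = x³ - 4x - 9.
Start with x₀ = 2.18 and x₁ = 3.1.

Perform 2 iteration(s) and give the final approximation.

f(x) = x³ - 4x - 9
x₀ = 2.18, x₁ = 3.1

Secant formula: x_{n+1} = x_n - f(x_n)(x_n - x_{n-1})/(f(x_n) - f(x_{n-1}))

Iteration 1:
  f(2.180000) = -7.359768
  f(3.100000) = 8.391000
  x_2 = 3.100000 - 8.391000×(3.100000 - 2.180000)/(8.391000 - (-7.359768))
       = 2.609883
Iteration 2:
  f(3.100000) = 8.391000
  f(2.609883) = -1.662343
  x_3 = 2.609883 - (-1.662343)×(2.609883 - 3.100000)/(-1.662343 - 8.391000)
       = 2.690925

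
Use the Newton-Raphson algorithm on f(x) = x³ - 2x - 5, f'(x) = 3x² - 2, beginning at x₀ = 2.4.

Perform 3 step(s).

f(x) = x³ - 2x - 5
f'(x) = 3x² - 2
x₀ = 2.4

Newton-Raphson formula: x_{n+1} = x_n - f(x_n)/f'(x_n)

Iteration 1:
  f(2.400000) = 4.024000
  f'(2.400000) = 15.280000
  x_1 = 2.400000 - 4.024000/15.280000 = 2.136649
Iteration 2:
  f(2.136649) = 0.481082
  f'(2.136649) = 11.695810
  x_2 = 2.136649 - 0.481082/11.695810 = 2.095516
Iteration 3:
  f(2.095516) = 0.010775
  f'(2.095516) = 11.173567
  x_3 = 2.095516 - 0.010775/11.173567 = 2.094552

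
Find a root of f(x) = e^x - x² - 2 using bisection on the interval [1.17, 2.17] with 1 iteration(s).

f(x) = e^x - x² - 2
Initial interval: [1.17, 2.17]

Iteration 1:
  c_1 = (1.170000 + 2.170000)/2 = 1.670000
  f(c_1) = f(1.670000) = 0.523268
  f(a) × f(c) < 0, new interval: [1.170000, 1.670000]

After 1 iteration(s), the approximation is c_1 = 1.670000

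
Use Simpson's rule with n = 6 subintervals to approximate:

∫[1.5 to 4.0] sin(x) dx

f(x) = sin(x)
a = 1.5, b = 4.0, n = 6
h = (b - a)/n = 0.416667

Simpson's rule: (h/3)[f(x₀) + 4f(x₁) + 2f(x₂) + ... + f(xₙ)]

x_0 = 1.5000, f(x_0) = 0.997495, coefficient = 1
x_1 = 1.9167, f(x_1) = 0.940781, coefficient = 4
x_2 = 2.3333, f(x_2) = 0.723086, coefficient = 2
x_3 = 2.7500, f(x_3) = 0.381661, coefficient = 4
x_4 = 3.1667, f(x_4) = -0.025071, coefficient = 2
x_5 = 3.5833, f(x_5) = -0.427514, coefficient = 4
x_6 = 4.0000, f(x_6) = -0.756802, coefficient = 1

I ≈ (0.416667/3) × 5.216434 = 0.724505
Exact value: 0.724381
Error: 0.000124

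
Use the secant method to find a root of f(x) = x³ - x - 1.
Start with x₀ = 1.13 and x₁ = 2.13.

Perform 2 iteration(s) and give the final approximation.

f(x) = x³ - x - 1
x₀ = 1.13, x₁ = 2.13

Secant formula: x_{n+1} = x_n - f(x_n)(x_n - x_{n-1})/(f(x_n) - f(x_{n-1}))

Iteration 1:
  f(1.130000) = -0.687103
  f(2.130000) = 6.533597
  x_2 = 2.130000 - 6.533597×(2.130000 - 1.130000)/(6.533597 - (-0.687103))
       = 1.225157
Iteration 2:
  f(2.130000) = 6.533597
  f(1.225157) = -0.386183
  x_3 = 1.225157 - (-0.386183)×(1.225157 - 2.130000)/(-0.386183 - 6.533597)
       = 1.275655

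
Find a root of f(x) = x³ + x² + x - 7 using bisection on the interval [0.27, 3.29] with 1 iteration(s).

f(x) = x³ + x² + x - 7
Initial interval: [0.27, 3.29]

Iteration 1:
  c_1 = (0.270000 + 3.290000)/2 = 1.780000
  f(c_1) = f(1.780000) = 3.588152
  f(a) × f(c) < 0, new interval: [0.270000, 1.780000]

After 1 iteration(s), the approximation is c_1 = 1.780000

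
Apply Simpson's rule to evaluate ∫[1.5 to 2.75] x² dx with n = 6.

f(x) = x²
a = 1.5, b = 2.75, n = 6
h = (b - a)/n = 0.208333

Simpson's rule: (h/3)[f(x₀) + 4f(x₁) + 2f(x₂) + ... + f(xₙ)]

x_0 = 1.5000, f(x_0) = 2.250000, coefficient = 1
x_1 = 1.7083, f(x_1) = 2.918403, coefficient = 4
x_2 = 1.9167, f(x_2) = 3.673611, coefficient = 2
x_3 = 2.1250, f(x_3) = 4.515625, coefficient = 4
x_4 = 2.3333, f(x_4) = 5.444444, coefficient = 2
x_5 = 2.5417, f(x_5) = 6.460069, coefficient = 4
x_6 = 2.7500, f(x_6) = 7.562500, coefficient = 1

I ≈ (0.208333/3) × 83.625000 = 5.807292
Exact value: 5.807292
Error: 0.000000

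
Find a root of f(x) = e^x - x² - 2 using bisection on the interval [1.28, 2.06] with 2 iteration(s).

f(x) = e^x - x² - 2
Initial interval: [1.28, 2.06]

Iteration 1:
  c_1 = (1.280000 + 2.060000)/2 = 1.670000
  f(c_1) = f(1.670000) = 0.523268
  f(a) × f(c) < 0, new interval: [1.280000, 1.670000]
Iteration 2:
  c_2 = (1.280000 + 1.670000)/2 = 1.475000
  f(c_2) = f(1.475000) = 0.195411
  f(a) × f(c) < 0, new interval: [1.280000, 1.475000]

After 2 iteration(s), the approximation is c_2 = 1.475000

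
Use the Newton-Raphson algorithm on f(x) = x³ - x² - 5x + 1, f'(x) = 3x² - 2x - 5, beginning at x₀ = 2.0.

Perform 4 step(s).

f(x) = x³ - x² - 5x + 1
f'(x) = 3x² - 2x - 5
x₀ = 2.0

Newton-Raphson formula: x_{n+1} = x_n - f(x_n)/f'(x_n)

Iteration 1:
  f(2.000000) = -5.000000
  f'(2.000000) = 3.000000
  x_1 = 2.000000 - (-5.000000)/3.000000 = 3.666667
Iteration 2:
  f(3.666667) = 18.518519
  f'(3.666667) = 28.000000
  x_2 = 3.666667 - 18.518519/28.000000 = 3.005291
Iteration 3:
  f(3.005291) = 4.084880
  f'(3.005291) = 16.084740
  x_3 = 3.005291 - 4.084880/16.084740 = 2.751331
Iteration 4:
  f(2.751331) = 0.500610
  f'(2.751331) = 12.206805
  x_4 = 2.751331 - 0.500610/12.206805 = 2.710320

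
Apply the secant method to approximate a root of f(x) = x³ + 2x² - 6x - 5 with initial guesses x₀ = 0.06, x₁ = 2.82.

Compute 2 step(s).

f(x) = x³ + 2x² - 6x - 5
x₀ = 0.06, x₁ = 2.82

Secant formula: x_{n+1} = x_n - f(x_n)(x_n - x_{n-1})/(f(x_n) - f(x_{n-1}))

Iteration 1:
  f(0.060000) = -5.352584
  f(2.820000) = 16.410568
  x_2 = 2.820000 - 16.410568×(2.820000 - 0.060000)/(16.410568 - (-5.352584))
       = 0.738814
Iteration 2:
  f(2.820000) = 16.410568
  f(0.738814) = -7.937913
  x_3 = 0.738814 - (-7.937913)×(0.738814 - 2.820000)/(-7.937913 - 16.410568)
       = 1.417307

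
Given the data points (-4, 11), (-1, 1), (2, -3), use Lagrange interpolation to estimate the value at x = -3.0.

Lagrange interpolation formula:
P(x) = Σ yᵢ × Lᵢ(x)
where Lᵢ(x) = Π_{j≠i} (x - xⱼ)/(xᵢ - xⱼ)

L_0(-3.0) = (-3.0 - (-1))/(-4 - (-1)) × (-3.0 - 2)/(-4 - 2) = 0.555556
L_1(-3.0) = (-3.0 - (-4))/(-1 - (-4)) × (-3.0 - 2)/(-1 - 2) = 0.555556
L_2(-3.0) = (-3.0 - (-4))/(2 - (-4)) × (-3.0 - (-1))/(2 - (-1)) = -0.111111

P(-3.0) = 11×L_0(-3.0) + 1×L_1(-3.0) + (-3)×L_2(-3.0)
P(-3.0) = 7.000000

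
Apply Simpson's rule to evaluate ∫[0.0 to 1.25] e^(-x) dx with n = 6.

f(x) = e^(-x)
a = 0.0, b = 1.25, n = 6
h = (b - a)/n = 0.208333

Simpson's rule: (h/3)[f(x₀) + 4f(x₁) + 2f(x₂) + ... + f(xₙ)]

x_0 = 0.0000, f(x_0) = 1.000000, coefficient = 1
x_1 = 0.2083, f(x_1) = 0.811936, coefficient = 4
x_2 = 0.4167, f(x_2) = 0.659241, coefficient = 2
x_3 = 0.6250, f(x_3) = 0.535261, coefficient = 4
x_4 = 0.8333, f(x_4) = 0.434598, coefficient = 2
x_5 = 1.0417, f(x_5) = 0.352866, coefficient = 4
x_6 = 1.2500, f(x_6) = 0.286505, coefficient = 1

I ≈ (0.208333/3) × 10.274438 = 0.713503
Exact value: 0.713495
Error: 0.000007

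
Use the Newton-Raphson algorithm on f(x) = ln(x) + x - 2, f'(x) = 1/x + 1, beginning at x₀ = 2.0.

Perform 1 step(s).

f(x) = ln(x) + x - 2
f'(x) = 1/x + 1
x₀ = 2.0

Newton-Raphson formula: x_{n+1} = x_n - f(x_n)/f'(x_n)

Iteration 1:
  f(2.000000) = 0.693147
  f'(2.000000) = 1.500000
  x_1 = 2.000000 - 0.693147/1.500000 = 1.537902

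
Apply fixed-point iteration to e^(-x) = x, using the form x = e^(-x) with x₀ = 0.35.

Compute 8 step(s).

Equation: e^(-x) = x
Fixed-point form: x = e^(-x)
x₀ = 0.35

x_1 = g(0.350000) = 0.704688
x_2 = g(0.704688) = 0.494263
x_3 = g(0.494263) = 0.610020
x_4 = g(0.610020) = 0.543340
x_5 = g(0.543340) = 0.580805
x_6 = g(0.580805) = 0.559448
x_7 = g(0.559448) = 0.571525
x_8 = g(0.571525) = 0.564664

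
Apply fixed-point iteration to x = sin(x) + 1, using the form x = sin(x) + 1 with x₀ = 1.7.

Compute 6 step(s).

Equation: x = sin(x) + 1
Fixed-point form: x = sin(x) + 1
x₀ = 1.7

x_1 = g(1.700000) = 1.991665
x_2 = g(1.991665) = 1.912734
x_3 = g(1.912734) = 1.942107
x_4 = g(1.942107) = 1.931853
x_5 = g(1.931853) = 1.935524
x_6 = g(1.935524) = 1.934221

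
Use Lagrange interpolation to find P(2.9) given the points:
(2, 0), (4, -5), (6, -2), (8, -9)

Lagrange interpolation formula:
P(x) = Σ yᵢ × Lᵢ(x)
where Lᵢ(x) = Π_{j≠i} (x - xⱼ)/(xᵢ - xⱼ)

L_0(2.9) = (2.9 - 4)/(2 - 4) × (2.9 - 6)/(2 - 6) × (2.9 - 8)/(2 - 8) = 0.362313
L_1(2.9) = (2.9 - 2)/(4 - 2) × (2.9 - 6)/(4 - 6) × (2.9 - 8)/(4 - 8) = 0.889312
L_2(2.9) = (2.9 - 2)/(6 - 2) × (2.9 - 4)/(6 - 4) × (2.9 - 8)/(6 - 8) = -0.315562
L_3(2.9) = (2.9 - 2)/(8 - 2) × (2.9 - 4)/(8 - 4) × (2.9 - 6)/(8 - 6) = 0.063938

P(2.9) = 0×L_0(2.9) + (-5)×L_1(2.9) + (-2)×L_2(2.9) + (-9)×L_3(2.9)
P(2.9) = -4.390875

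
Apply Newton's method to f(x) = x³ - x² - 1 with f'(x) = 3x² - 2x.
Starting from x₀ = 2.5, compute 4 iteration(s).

f(x) = x³ - x² - 1
f'(x) = 3x² - 2x
x₀ = 2.5

Newton-Raphson formula: x_{n+1} = x_n - f(x_n)/f'(x_n)

Iteration 1:
  f(2.500000) = 8.375000
  f'(2.500000) = 13.750000
  x_1 = 2.500000 - 8.375000/13.750000 = 1.890909
Iteration 2:
  f(1.890909) = 2.185479
  f'(1.890909) = 6.944793
  x_2 = 1.890909 - 2.185479/6.944793 = 1.576216
Iteration 3:
  f(1.576216) = 0.431584
  f'(1.576216) = 4.300939
  x_3 = 1.576216 - 0.431584/4.300939 = 1.475870
Iteration 4:
  f(1.475870) = 0.036535
  f'(1.475870) = 3.582834
  x_4 = 1.475870 - 0.036535/3.582834 = 1.465672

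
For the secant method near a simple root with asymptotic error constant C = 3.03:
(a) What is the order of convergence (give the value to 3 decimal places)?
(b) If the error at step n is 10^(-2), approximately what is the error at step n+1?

(a) Secant method has superlinear convergence with order φ = (1+√5)/2 ≈ 1.618.
    This means |e_{n+1}| ≈ C|e_n|^1.618.

(b) With |e_n| = 10^(-2) and C = 3.03:
    |e_{n+1}| ≈ 3.03 × (10^(-2))^1.618 = 3.03 × 10^(-3.24)

(a) ≈ 1.618 (golden ratio); (b) |e_{n+1}| ≈ 1.759e-03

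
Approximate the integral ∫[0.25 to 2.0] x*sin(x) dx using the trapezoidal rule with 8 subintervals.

f(x) = x*sin(x)
a = 0.25, b = 2.0, n = 8
h = (b - a)/n = 0.218750

Trapezoidal rule: (h/2)[f(x₀) + 2f(x₁) + 2f(x₂) + ... + f(xₙ)]

x_0 = 0.2500, f(x_0) = 0.061851, coefficient = 1
x_1 = 0.4688, f(x_1) = 0.211768, coefficient = 2
x_2 = 0.6875, f(x_2) = 0.436292, coefficient = 2
x_3 = 0.9062, f(x_3) = 0.713397, coefficient = 2
x_4 = 1.1250, f(x_4) = 1.015051, coefficient = 2
x_5 = 1.3438, f(x_5) = 1.309263, coefficient = 2
x_6 = 1.5625, f(x_6) = 1.562446, coefficient = 2
x_7 = 1.7812, f(x_7) = 1.741949, coefficient = 2
x_8 = 2.0000, f(x_8) = 1.818595, coefficient = 1

I ≈ (0.218750/2) × 15.860779 = 1.734773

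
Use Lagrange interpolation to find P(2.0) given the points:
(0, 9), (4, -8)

Lagrange interpolation formula:
P(x) = Σ yᵢ × Lᵢ(x)
where Lᵢ(x) = Π_{j≠i} (x - xⱼ)/(xᵢ - xⱼ)

L_0(2.0) = (2.0 - 4)/(0 - 4) = 0.500000
L_1(2.0) = (2.0 - 0)/(4 - 0) = 0.500000

P(2.0) = 9×L_0(2.0) + (-8)×L_1(2.0)
P(2.0) = 0.500000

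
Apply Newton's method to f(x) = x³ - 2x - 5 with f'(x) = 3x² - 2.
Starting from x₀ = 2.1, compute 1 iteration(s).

f(x) = x³ - 2x - 5
f'(x) = 3x² - 2
x₀ = 2.1

Newton-Raphson formula: x_{n+1} = x_n - f(x_n)/f'(x_n)

Iteration 1:
  f(2.100000) = 0.061000
  f'(2.100000) = 11.230000
  x_1 = 2.100000 - 0.061000/11.230000 = 2.094568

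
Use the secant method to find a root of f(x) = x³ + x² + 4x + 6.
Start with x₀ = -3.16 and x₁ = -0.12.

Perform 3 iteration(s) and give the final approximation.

f(x) = x³ + x² + 4x + 6
x₀ = -3.16, x₁ = -0.12

Secant formula: x_{n+1} = x_n - f(x_n)(x_n - x_{n-1})/(f(x_n) - f(x_{n-1}))

Iteration 1:
  f(-3.160000) = -28.208896
  f(-0.120000) = 5.532672
  x_2 = -0.120000 - 5.532672×(-0.120000 - (-3.160000))/(5.532672 - (-28.208896))
       = -0.618475
Iteration 2:
  f(-0.120000) = 5.532672
  f(-0.618475) = 3.672038
  x_3 = -0.618475 - 3.672038×(-0.618475 - (-0.120000))/(3.672038 - 5.532672)
       = -1.602236
Iteration 3:
  f(-0.618475) = 3.672038
  f(-1.602236) = -1.954978
  x_4 = -1.602236 - (-1.954978)×(-1.602236 - (-0.618475))/(-1.954978 - 3.672038)
       = -1.260451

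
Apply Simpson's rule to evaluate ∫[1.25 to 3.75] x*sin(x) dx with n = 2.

f(x) = x*sin(x)
a = 1.25, b = 3.75, n = 2
h = (b - a)/n = 1.250000

Simpson's rule: (h/3)[f(x₀) + 4f(x₁) + 2f(x₂) + ... + f(xₙ)]

x_0 = 1.2500, f(x_0) = 1.186231, coefficient = 1
x_1 = 2.5000, f(x_1) = 1.496180, coefficient = 4
x_2 = 3.7500, f(x_2) = -2.143355, coefficient = 1

I ≈ (1.250000/3) × 5.027597 = 2.094832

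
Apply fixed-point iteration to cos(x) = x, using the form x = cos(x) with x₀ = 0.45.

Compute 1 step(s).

Equation: cos(x) = x
Fixed-point form: x = cos(x)
x₀ = 0.45

x_1 = g(0.450000) = 0.900447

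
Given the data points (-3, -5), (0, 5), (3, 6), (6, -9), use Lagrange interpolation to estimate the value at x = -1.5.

Lagrange interpolation formula:
P(x) = Σ yᵢ × Lᵢ(x)
where Lᵢ(x) = Π_{j≠i} (x - xⱼ)/(xᵢ - xⱼ)

L_0(-1.5) = (-1.5 - 0)/(-3 - 0) × (-1.5 - 3)/(-3 - 3) × (-1.5 - 6)/(-3 - 6) = 0.312500
L_1(-1.5) = (-1.5 - (-3))/(0 - (-3)) × (-1.5 - 3)/(0 - 3) × (-1.5 - 6)/(0 - 6) = 0.937500
L_2(-1.5) = (-1.5 - (-3))/(3 - (-3)) × (-1.5 - 0)/(3 - 0) × (-1.5 - 6)/(3 - 6) = -0.312500
L_3(-1.5) = (-1.5 - (-3))/(6 - (-3)) × (-1.5 - 0)/(6 - 0) × (-1.5 - 3)/(6 - 3) = 0.062500

P(-1.5) = (-5)×L_0(-1.5) + 5×L_1(-1.5) + 6×L_2(-1.5) + (-9)×L_3(-1.5)
P(-1.5) = 0.687500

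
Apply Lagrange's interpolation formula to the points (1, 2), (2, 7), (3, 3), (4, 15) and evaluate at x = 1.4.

Lagrange interpolation formula:
P(x) = Σ yᵢ × Lᵢ(x)
where Lᵢ(x) = Π_{j≠i} (x - xⱼ)/(xᵢ - xⱼ)

L_0(1.4) = (1.4 - 2)/(1 - 2) × (1.4 - 3)/(1 - 3) × (1.4 - 4)/(1 - 4) = 0.416000
L_1(1.4) = (1.4 - 1)/(2 - 1) × (1.4 - 3)/(2 - 3) × (1.4 - 4)/(2 - 4) = 0.832000
L_2(1.4) = (1.4 - 1)/(3 - 1) × (1.4 - 2)/(3 - 2) × (1.4 - 4)/(3 - 4) = -0.312000
L_3(1.4) = (1.4 - 1)/(4 - 1) × (1.4 - 2)/(4 - 2) × (1.4 - 3)/(4 - 3) = 0.064000

P(1.4) = 2×L_0(1.4) + 7×L_1(1.4) + 3×L_2(1.4) + 15×L_3(1.4)
P(1.4) = 6.680000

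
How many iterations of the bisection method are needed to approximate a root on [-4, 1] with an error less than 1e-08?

We need (b-a)/2^n ≤ 1e-08
(1 - (-4))/2^n ≤ 1e-08
5/2^n ≤ 1e-08
2^n ≥ 500000000
n ≥ log₂(500000000) = 28.90
n ≥ 29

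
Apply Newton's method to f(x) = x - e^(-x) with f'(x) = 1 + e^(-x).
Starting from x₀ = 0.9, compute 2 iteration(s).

f(x) = x - e^(-x)
f'(x) = 1 + e^(-x)
x₀ = 0.9

Newton-Raphson formula: x_{n+1} = x_n - f(x_n)/f'(x_n)

Iteration 1:
  f(0.900000) = 0.493430
  f'(0.900000) = 1.406570
  x_1 = 0.900000 - 0.493430/1.406570 = 0.549196
Iteration 2:
  f(0.549196) = -0.028218
  f'(0.549196) = 1.577414
  x_2 = 0.549196 - (-0.028218)/1.577414 = 0.567085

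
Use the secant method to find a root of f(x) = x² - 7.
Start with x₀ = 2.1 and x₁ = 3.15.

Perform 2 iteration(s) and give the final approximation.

f(x) = x² - 7
x₀ = 2.1, x₁ = 3.15

Secant formula: x_{n+1} = x_n - f(x_n)(x_n - x_{n-1})/(f(x_n) - f(x_{n-1}))

Iteration 1:
  f(2.100000) = -2.590000
  f(3.150000) = 2.922500
  x_2 = 3.150000 - 2.922500×(3.150000 - 2.100000)/(2.922500 - (-2.590000))
       = 2.593333
Iteration 2:
  f(3.150000) = 2.922500
  f(2.593333) = -0.274622
  x_3 = 2.593333 - (-0.274622)×(2.593333 - 3.150000)/(-0.274622 - 2.922500)
       = 2.641149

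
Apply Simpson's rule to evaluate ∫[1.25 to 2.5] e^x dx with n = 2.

f(x) = e^x
a = 1.25, b = 2.5, n = 2
h = (b - a)/n = 0.625000

Simpson's rule: (h/3)[f(x₀) + 4f(x₁) + 2f(x₂) + ... + f(xₙ)]

x_0 = 1.2500, f(x_0) = 3.490343, coefficient = 1
x_1 = 1.8750, f(x_1) = 6.520819, coefficient = 4
x_2 = 2.5000, f(x_2) = 12.182494, coefficient = 1

I ≈ (0.625000/3) × 41.756113 = 8.699190
Exact value: 8.692151
Error: 0.007039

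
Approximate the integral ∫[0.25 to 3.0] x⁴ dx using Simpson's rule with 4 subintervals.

f(x) = x⁴
a = 0.25, b = 3.0, n = 4
h = (b - a)/n = 0.687500

Simpson's rule: (h/3)[f(x₀) + 4f(x₁) + 2f(x₂) + ... + f(xₙ)]

x_0 = 0.2500, f(x_0) = 0.003906, coefficient = 1
x_1 = 0.9375, f(x_1) = 0.772476, coefficient = 4
x_2 = 1.6250, f(x_2) = 6.972900, coefficient = 2
x_3 = 2.3125, f(x_3) = 28.597427, coefficient = 4
x_4 = 3.0000, f(x_4) = 81.000000, coefficient = 1

I ≈ (0.687500/3) × 212.429321 = 48.681719
Exact value: 48.599805
Error: 0.081915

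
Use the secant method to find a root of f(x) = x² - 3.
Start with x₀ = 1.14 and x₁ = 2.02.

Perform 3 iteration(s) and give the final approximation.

f(x) = x² - 3
x₀ = 1.14, x₁ = 2.02

Secant formula: x_{n+1} = x_n - f(x_n)(x_n - x_{n-1})/(f(x_n) - f(x_{n-1}))

Iteration 1:
  f(1.140000) = -1.700400
  f(2.020000) = 1.080400
  x_2 = 2.020000 - 1.080400×(2.020000 - 1.140000)/(1.080400 - (-1.700400))
       = 1.678101
Iteration 2:
  f(2.020000) = 1.080400
  f(1.678101) = -0.183976
  x_3 = 1.678101 - (-0.183976)×(1.678101 - 2.020000)/(-0.183976 - 1.080400)
       = 1.727850
Iteration 3:
  f(1.678101) = -0.183976
  f(1.727850) = -0.014534
  x_4 = 1.727850 - (-0.014534)×(1.727850 - 1.678101)/(-0.014534 - (-0.183976))
       = 1.732117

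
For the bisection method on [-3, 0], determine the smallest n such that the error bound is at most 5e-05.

We need (b-a)/2^n ≤ 5e-05
(0 - (-3))/2^n ≤ 5e-05
3/2^n ≤ 5e-05
2^n ≥ 60000
n ≥ log₂(60000) = 15.87
n ≥ 16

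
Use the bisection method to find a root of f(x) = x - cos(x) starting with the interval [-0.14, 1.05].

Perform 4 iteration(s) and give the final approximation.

f(x) = x - cos(x)
Initial interval: [-0.14, 1.05]

Iteration 1:
  c_1 = (-0.140000 + 1.050000)/2 = 0.455000
  f(c_1) = f(0.455000) = -0.443261
  f(a) × f(c) ≥ 0, new interval: [0.455000, 1.050000]
Iteration 2:
  c_2 = (0.455000 + 1.050000)/2 = 0.752500
  f(c_2) = f(0.752500) = 0.022518
  f(a) × f(c) < 0, new interval: [0.455000, 0.752500]
Iteration 3:
  c_3 = (0.455000 + 0.752500)/2 = 0.603750
  f(c_3) = f(0.603750) = -0.219462
  f(a) × f(c) ≥ 0, new interval: [0.603750, 0.752500]
Iteration 4:
  c_4 = (0.603750 + 0.752500)/2 = 0.678125
  f(c_4) = f(0.678125) = -0.100625
  f(a) × f(c) ≥ 0, new interval: [0.678125, 0.752500]

After 4 iteration(s), the approximation is c_4 = 0.678125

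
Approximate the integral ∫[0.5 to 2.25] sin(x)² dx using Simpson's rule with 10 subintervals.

f(x) = sin(x)²
a = 0.5, b = 2.25, n = 10
h = (b - a)/n = 0.175000

Simpson's rule: (h/3)[f(x₀) + 4f(x₁) + 2f(x₂) + ... + f(xₙ)]

x_0 = 0.5000, f(x_0) = 0.229849, coefficient = 1
x_1 = 0.6750, f(x_1) = 0.390497, coefficient = 4
x_2 = 0.8500, f(x_2) = 0.564422, coefficient = 2
x_3 = 1.0250, f(x_3) = 0.730536, coefficient = 4
x_4 = 1.2000, f(x_4) = 0.868697, coefficient = 2
x_5 = 1.3750, f(x_5) = 0.962151, coefficient = 4
x_6 = 1.5500, f(x_6) = 0.999568, coefficient = 2
x_7 = 1.7250, f(x_7) = 0.976409, coefficient = 4
x_8 = 1.9000, f(x_8) = 0.895484, coefficient = 2
x_9 = 2.0750, f(x_9) = 0.766604, coefficient = 4
x_10 = 2.2500, f(x_10) = 0.605398, coefficient = 1

I ≈ (0.175000/3) × 22.796379 = 1.329789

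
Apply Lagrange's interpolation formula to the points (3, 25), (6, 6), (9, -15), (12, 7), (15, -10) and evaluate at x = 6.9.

Lagrange interpolation formula:
P(x) = Σ yᵢ × Lᵢ(x)
where Lᵢ(x) = Π_{j≠i} (x - xⱼ)/(xᵢ - xⱼ)

L_0(6.9) = (6.9 - 6)/(3 - 6) × (6.9 - 9)/(3 - 9) × (6.9 - 12)/(3 - 12) × (6.9 - 15)/(3 - 15) = -0.040162
L_1(6.9) = (6.9 - 3)/(6 - 3) × (6.9 - 9)/(6 - 9) × (6.9 - 12)/(6 - 12) × (6.9 - 15)/(6 - 15) = 0.696150
L_2(6.9) = (6.9 - 3)/(9 - 3) × (6.9 - 6)/(9 - 6) × (6.9 - 12)/(9 - 12) × (6.9 - 15)/(9 - 15) = 0.447525
L_3(6.9) = (6.9 - 3)/(12 - 3) × (6.9 - 6)/(12 - 6) × (6.9 - 9)/(12 - 9) × (6.9 - 15)/(12 - 15) = -0.122850
L_4(6.9) = (6.9 - 3)/(15 - 3) × (6.9 - 6)/(15 - 6) × (6.9 - 9)/(15 - 9) × (6.9 - 12)/(15 - 12) = 0.019338

P(6.9) = 25×L_0(6.9) + 6×L_1(6.9) + (-15)×L_2(6.9) + 7×L_3(6.9) + (-10)×L_4(6.9)
P(6.9) = -4.593363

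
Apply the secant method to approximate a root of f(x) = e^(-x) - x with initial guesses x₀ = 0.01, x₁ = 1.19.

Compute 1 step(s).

f(x) = e^(-x) - x
x₀ = 0.01, x₁ = 1.19

Secant formula: x_{n+1} = x_n - f(x_n)(x_n - x_{n-1})/(f(x_n) - f(x_{n-1}))

Iteration 1:
  f(0.010000) = 0.980050
  f(1.190000) = -0.885779
  x_2 = 1.190000 - (-0.885779)×(1.190000 - 0.010000)/(-0.885779 - 0.980050)
       = 0.629810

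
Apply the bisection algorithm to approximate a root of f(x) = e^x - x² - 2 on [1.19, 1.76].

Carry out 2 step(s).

f(x) = e^x - x² - 2
Initial interval: [1.19, 1.76]

Iteration 1:
  c_1 = (1.190000 + 1.760000)/2 = 1.475000
  f(c_1) = f(1.475000) = 0.195411
  f(a) × f(c) < 0, new interval: [1.190000, 1.475000]
Iteration 2:
  c_2 = (1.190000 + 1.475000)/2 = 1.332500
  f(c_2) = f(1.332500) = 0.014952
  f(a) × f(c) < 0, new interval: [1.190000, 1.332500]

After 2 iteration(s), the approximation is c_2 = 1.332500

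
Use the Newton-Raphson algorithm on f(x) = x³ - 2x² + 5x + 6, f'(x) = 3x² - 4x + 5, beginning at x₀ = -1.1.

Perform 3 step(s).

f(x) = x³ - 2x² + 5x + 6
f'(x) = 3x² - 4x + 5
x₀ = -1.1

Newton-Raphson formula: x_{n+1} = x_n - f(x_n)/f'(x_n)

Iteration 1:
  f(-1.100000) = -3.251000
  f'(-1.100000) = 13.030000
  x_1 = -1.100000 - (-3.251000)/13.030000 = -0.850499
Iteration 2:
  f(-0.850499) = -0.314398
  f'(-0.850499) = 10.572040
  x_2 = -0.850499 - (-0.314398)/10.572040 = -0.820760
Iteration 3:
  f(-0.820760) = -0.003999
  f'(-0.820760) = 10.303983
  x_3 = -0.820760 - (-0.003999)/10.303983 = -0.820372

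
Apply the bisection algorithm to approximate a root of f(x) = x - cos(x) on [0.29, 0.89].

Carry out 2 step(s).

f(x) = x - cos(x)
Initial interval: [0.29, 0.89]

Iteration 1:
  c_1 = (0.290000 + 0.890000)/2 = 0.590000
  f(c_1) = f(0.590000) = -0.240941
  f(a) × f(c) ≥ 0, new interval: [0.590000, 0.890000]
Iteration 2:
  c_2 = (0.590000 + 0.890000)/2 = 0.740000
  f(c_2) = f(0.740000) = 0.001531
  f(a) × f(c) < 0, new interval: [0.590000, 0.740000]

After 2 iteration(s), the approximation is c_2 = 0.740000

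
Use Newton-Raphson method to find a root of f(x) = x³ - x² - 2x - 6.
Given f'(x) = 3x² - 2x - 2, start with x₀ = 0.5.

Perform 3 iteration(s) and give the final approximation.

f(x) = x³ - x² - 2x - 6
f'(x) = 3x² - 2x - 2
x₀ = 0.5

Newton-Raphson formula: x_{n+1} = x_n - f(x_n)/f'(x_n)

Iteration 1:
  f(0.500000) = -7.125000
  f'(0.500000) = -2.250000
  x_1 = 0.500000 - (-7.125000)/(-2.250000) = -2.666667
Iteration 2:
  f(-2.666667) = -26.740741
  f'(-2.666667) = 24.666667
  x_2 = -2.666667 - (-26.740741)/24.666667 = -1.582583
Iteration 3:
  f(-1.582583) = -9.303088
  f'(-1.582583) = 8.678868
  x_3 = -1.582583 - (-9.303088)/8.678868 = -0.510659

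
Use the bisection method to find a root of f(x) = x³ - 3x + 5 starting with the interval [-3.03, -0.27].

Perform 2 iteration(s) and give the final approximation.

f(x) = x³ - 3x + 5
Initial interval: [-3.03, -0.27]

Iteration 1:
  c_1 = (-3.030000 + (-0.270000))/2 = -1.650000
  f(c_1) = f(-1.650000) = 5.457875
  f(a) × f(c) < 0, new interval: [-3.030000, -1.650000]
Iteration 2:
  c_2 = (-3.030000 + (-1.650000))/2 = -2.340000
  f(c_2) = f(-2.340000) = -0.792904
  f(a) × f(c) ≥ 0, new interval: [-2.340000, -1.650000]

After 2 iteration(s), the approximation is c_2 = -2.340000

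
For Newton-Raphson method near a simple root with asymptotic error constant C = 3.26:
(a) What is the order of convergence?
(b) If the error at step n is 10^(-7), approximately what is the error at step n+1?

(a) Newton-Raphson has quadratic (order 2) convergence near simple roots.
    This means |e_{n+1}| ≈ C|e_n|².

(b) With |e_n| = 10^(-7) and C = 3.26:
    |e_{n+1}| ≈ 3.26 × (10^(-7))² = 3.26 × 10^(-14)

(a) 2 (quadratic); (b) |e_{n+1}| ≈ 3.260e-14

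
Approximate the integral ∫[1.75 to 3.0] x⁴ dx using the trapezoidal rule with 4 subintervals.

f(x) = x⁴
a = 1.75, b = 3.0, n = 4
h = (b - a)/n = 0.312500

Trapezoidal rule: (h/2)[f(x₀) + 2f(x₁) + 2f(x₂) + ... + f(xₙ)]

x_0 = 1.7500, f(x_0) = 9.378906, coefficient = 1
x_1 = 2.0625, f(x_1) = 18.095718, coefficient = 2
x_2 = 2.3750, f(x_2) = 31.816650, coefficient = 2
x_3 = 2.6875, f(x_3) = 52.166763, coefficient = 2
x_4 = 3.0000, f(x_4) = 81.000000, coefficient = 1

I ≈ (0.312500/2) × 294.537170 = 46.021433
Exact value: 45.317383
Error: 0.704050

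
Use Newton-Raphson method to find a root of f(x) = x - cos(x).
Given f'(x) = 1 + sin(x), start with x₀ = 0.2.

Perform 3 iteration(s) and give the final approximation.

f(x) = x - cos(x)
f'(x) = 1 + sin(x)
x₀ = 0.2

Newton-Raphson formula: x_{n+1} = x_n - f(x_n)/f'(x_n)

Iteration 1:
  f(0.200000) = -0.780067
  f'(0.200000) = 1.198669
  x_1 = 0.200000 - (-0.780067)/1.198669 = 0.850777
Iteration 2:
  f(0.850777) = 0.191378
  f'(0.850777) = 1.751793
  x_2 = 0.850777 - 0.191378/1.751793 = 0.741530
Iteration 3:
  f(0.741530) = 0.004094
  f'(0.741530) = 1.675417
  x_3 = 0.741530 - 0.004094/1.675417 = 0.739086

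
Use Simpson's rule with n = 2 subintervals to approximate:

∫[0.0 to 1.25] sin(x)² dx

f(x) = sin(x)²
a = 0.0, b = 1.25, n = 2
h = (b - a)/n = 0.625000

Simpson's rule: (h/3)[f(x₀) + 4f(x₁) + 2f(x₂) + ... + f(xₙ)]

x_0 = 0.0000, f(x_0) = 0.000000, coefficient = 1
x_1 = 0.6250, f(x_1) = 0.342339, coefficient = 4
x_2 = 1.2500, f(x_2) = 0.900572, coefficient = 1

I ≈ (0.625000/3) × 2.269927 = 0.472901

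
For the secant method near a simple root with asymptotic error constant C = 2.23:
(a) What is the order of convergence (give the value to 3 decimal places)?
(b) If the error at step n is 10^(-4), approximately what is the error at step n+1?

(a) Secant method has superlinear convergence with order φ = (1+√5)/2 ≈ 1.618.
    This means |e_{n+1}| ≈ C|e_n|^1.618.

(b) With |e_n| = 10^(-4) and C = 2.23:
    |e_{n+1}| ≈ 2.23 × (10^(-4))^1.618 = 2.23 × 10^(-6.47)

(a) ≈ 1.618 (golden ratio); (b) |e_{n+1}| ≈ 7.519e-07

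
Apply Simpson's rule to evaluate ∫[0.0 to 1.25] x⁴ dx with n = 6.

f(x) = x⁴
a = 0.0, b = 1.25, n = 6
h = (b - a)/n = 0.208333

Simpson's rule: (h/3)[f(x₀) + 4f(x₁) + 2f(x₂) + ... + f(xₙ)]

x_0 = 0.0000, f(x_0) = 0.000000, coefficient = 1
x_1 = 0.2083, f(x_1) = 0.001884, coefficient = 4
x_2 = 0.4167, f(x_2) = 0.030141, coefficient = 2
x_3 = 0.6250, f(x_3) = 0.152588, coefficient = 4
x_4 = 0.8333, f(x_4) = 0.482253, coefficient = 2
x_5 = 1.0417, f(x_5) = 1.177376, coefficient = 4
x_6 = 1.2500, f(x_6) = 2.441406, coefficient = 1

I ≈ (0.208333/3) × 8.793584 = 0.610666
Exact value: 0.610352
Error: 0.000314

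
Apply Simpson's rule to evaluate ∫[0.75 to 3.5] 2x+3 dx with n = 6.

f(x) = 2x+3
a = 0.75, b = 3.5, n = 6
h = (b - a)/n = 0.458333

Simpson's rule: (h/3)[f(x₀) + 4f(x₁) + 2f(x₂) + ... + f(xₙ)]

x_0 = 0.7500, f(x_0) = 4.500000, coefficient = 1
x_1 = 1.2083, f(x_1) = 5.416667, coefficient = 4
x_2 = 1.6667, f(x_2) = 6.333333, coefficient = 2
x_3 = 2.1250, f(x_3) = 7.250000, coefficient = 4
x_4 = 2.5833, f(x_4) = 8.166667, coefficient = 2
x_5 = 3.0417, f(x_5) = 9.083333, coefficient = 4
x_6 = 3.5000, f(x_6) = 10.000000, coefficient = 1

I ≈ (0.458333/3) × 130.500000 = 19.937500
Exact value: 19.937500
Error: 0.000000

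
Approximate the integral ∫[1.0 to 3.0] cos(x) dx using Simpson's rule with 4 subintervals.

f(x) = cos(x)
a = 1.0, b = 3.0, n = 4
h = (b - a)/n = 0.500000

Simpson's rule: (h/3)[f(x₀) + 4f(x₁) + 2f(x₂) + ... + f(xₙ)]

x_0 = 1.0000, f(x_0) = 0.540302, coefficient = 1
x_1 = 1.5000, f(x_1) = 0.070737, coefficient = 4
x_2 = 2.0000, f(x_2) = -0.416147, coefficient = 2
x_3 = 2.5000, f(x_3) = -0.801144, coefficient = 4
x_4 = 3.0000, f(x_4) = -0.989992, coefficient = 1

I ≈ (0.500000/3) × -4.203610 = -0.700602
Exact value: -0.700351
Error: 0.000251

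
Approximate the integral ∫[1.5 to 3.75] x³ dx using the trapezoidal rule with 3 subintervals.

f(x) = x³
a = 1.5, b = 3.75, n = 3
h = (b - a)/n = 0.750000

Trapezoidal rule: (h/2)[f(x₀) + 2f(x₁) + 2f(x₂) + ... + f(xₙ)]

x_0 = 1.5000, f(x_0) = 3.375000, coefficient = 1
x_1 = 2.2500, f(x_1) = 11.390625, coefficient = 2
x_2 = 3.0000, f(x_2) = 27.000000, coefficient = 2
x_3 = 3.7500, f(x_3) = 52.734375, coefficient = 1

I ≈ (0.750000/2) × 132.890625 = 49.833984
Exact value: 48.172852
Error: 1.661133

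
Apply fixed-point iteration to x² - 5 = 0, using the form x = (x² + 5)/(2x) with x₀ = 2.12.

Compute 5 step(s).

Equation: x² - 5 = 0
Fixed-point form: x = (x² + 5)/(2x)
x₀ = 2.12

x_1 = g(2.120000) = 2.239245
x_2 = g(2.239245) = 2.236070
x_3 = g(2.236070) = 2.236068
x_4 = g(2.236068) = 2.236068
x_5 = g(2.236068) = 2.236068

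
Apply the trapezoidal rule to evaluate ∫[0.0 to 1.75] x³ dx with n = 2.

f(x) = x³
a = 0.0, b = 1.75, n = 2
h = (b - a)/n = 0.875000

Trapezoidal rule: (h/2)[f(x₀) + 2f(x₁) + 2f(x₂) + ... + f(xₙ)]

x_0 = 0.0000, f(x_0) = 0.000000, coefficient = 1
x_1 = 0.8750, f(x_1) = 0.669922, coefficient = 2
x_2 = 1.7500, f(x_2) = 5.359375, coefficient = 1

I ≈ (0.875000/2) × 6.699219 = 2.930908
Exact value: 2.344727
Error: 0.586182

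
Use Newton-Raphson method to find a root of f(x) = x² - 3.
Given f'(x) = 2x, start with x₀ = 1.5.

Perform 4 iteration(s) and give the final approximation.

f(x) = x² - 3
f'(x) = 2x
x₀ = 1.5

Newton-Raphson formula: x_{n+1} = x_n - f(x_n)/f'(x_n)

Iteration 1:
  f(1.500000) = -0.750000
  f'(1.500000) = 3.000000
  x_1 = 1.500000 - (-0.750000)/3.000000 = 1.750000
Iteration 2:
  f(1.750000) = 0.062500
  f'(1.750000) = 3.500000
  x_2 = 1.750000 - 0.062500/3.500000 = 1.732143
Iteration 3:
  f(1.732143) = 0.000319
  f'(1.732143) = 3.464286
  x_3 = 1.732143 - 0.000319/3.464286 = 1.732051
Iteration 4:
  f(1.732051) = 0.000000
  f'(1.732051) = 3.464102
  x_4 = 1.732051 - 0.000000/3.464102 = 1.732051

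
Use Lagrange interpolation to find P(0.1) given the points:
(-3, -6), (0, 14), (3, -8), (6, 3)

Lagrange interpolation formula:
P(x) = Σ yᵢ × Lᵢ(x)
where Lᵢ(x) = Π_{j≠i} (x - xⱼ)/(xᵢ - xⱼ)

L_0(0.1) = (0.1 - 0)/(-3 - 0) × (0.1 - 3)/(-3 - 3) × (0.1 - 6)/(-3 - 6) = -0.010562
L_1(0.1) = (0.1 - (-3))/(0 - (-3)) × (0.1 - 3)/(0 - 3) × (0.1 - 6)/(0 - 6) = 0.982241
L_2(0.1) = (0.1 - (-3))/(3 - (-3)) × (0.1 - 0)/(3 - 0) × (0.1 - 6)/(3 - 6) = 0.033870
L_3(0.1) = (0.1 - (-3))/(6 - (-3)) × (0.1 - 0)/(6 - 0) × (0.1 - 3)/(6 - 3) = -0.005549

P(0.1) = (-6)×L_0(0.1) + 14×L_1(0.1) + (-8)×L_2(0.1) + 3×L_3(0.1)
P(0.1) = 13.527130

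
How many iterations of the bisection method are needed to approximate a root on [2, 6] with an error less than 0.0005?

We need (b-a)/2^n ≤ 0.0005
(6 - 2)/2^n ≤ 0.0005
4/2^n ≤ 0.0005
2^n ≥ 8000
n ≥ log₂(8000) = 12.97
n ≥ 13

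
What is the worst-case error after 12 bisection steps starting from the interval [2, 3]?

Bisection error bound: |error| ≤ (b-a)/2^n
|error| ≤ (3 - 2)/2^12 = 1/2^12
|error| ≤ 0.0002441406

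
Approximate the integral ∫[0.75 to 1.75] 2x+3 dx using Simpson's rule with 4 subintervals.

f(x) = 2x+3
a = 0.75, b = 1.75, n = 4
h = (b - a)/n = 0.250000

Simpson's rule: (h/3)[f(x₀) + 4f(x₁) + 2f(x₂) + ... + f(xₙ)]

x_0 = 0.7500, f(x_0) = 4.500000, coefficient = 1
x_1 = 1.0000, f(x_1) = 5.000000, coefficient = 4
x_2 = 1.2500, f(x_2) = 5.500000, coefficient = 2
x_3 = 1.5000, f(x_3) = 6.000000, coefficient = 4
x_4 = 1.7500, f(x_4) = 6.500000, coefficient = 1

I ≈ (0.250000/3) × 66.000000 = 5.500000
Exact value: 5.500000
Error: 0.000000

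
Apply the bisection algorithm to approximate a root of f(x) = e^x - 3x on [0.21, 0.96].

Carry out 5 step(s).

f(x) = e^x - 3x
Initial interval: [0.21, 0.96]

Iteration 1:
  c_1 = (0.210000 + 0.960000)/2 = 0.585000
  f(c_1) = f(0.585000) = 0.039991
  f(a) × f(c) ≥ 0, new interval: [0.585000, 0.960000]
Iteration 2:
  c_2 = (0.585000 + 0.960000)/2 = 0.772500
  f(c_2) = f(0.772500) = -0.152328
  f(a) × f(c) < 0, new interval: [0.585000, 0.772500]
Iteration 3:
  c_3 = (0.585000 + 0.772500)/2 = 0.678750
  f(c_3) = f(0.678750) = -0.064838
  f(a) × f(c) < 0, new interval: [0.585000, 0.678750]
Iteration 4:
  c_4 = (0.585000 + 0.678750)/2 = 0.631875
  f(c_4) = f(0.631875) = -0.014491
  f(a) × f(c) < 0, new interval: [0.585000, 0.631875]
Iteration 5:
  c_5 = (0.585000 + 0.631875)/2 = 0.608437
  f(c_5) = f(0.608437) = 0.012245
  f(a) × f(c) ≥ 0, new interval: [0.608437, 0.631875]

After 5 iteration(s), the approximation is c_5 = 0.608437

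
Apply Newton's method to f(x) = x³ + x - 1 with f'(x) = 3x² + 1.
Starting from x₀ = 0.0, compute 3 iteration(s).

f(x) = x³ + x - 1
f'(x) = 3x² + 1
x₀ = 0.0

Newton-Raphson formula: x_{n+1} = x_n - f(x_n)/f'(x_n)

Iteration 1:
  f(0.000000) = -1.000000
  f'(0.000000) = 1.000000
  x_1 = 0.000000 - (-1.000000)/1.000000 = 1.000000
Iteration 2:
  f(1.000000) = 1.000000
  f'(1.000000) = 4.000000
  x_2 = 1.000000 - 1.000000/4.000000 = 0.750000
Iteration 3:
  f(0.750000) = 0.171875
  f'(0.750000) = 2.687500
  x_3 = 0.750000 - 0.171875/2.687500 = 0.686047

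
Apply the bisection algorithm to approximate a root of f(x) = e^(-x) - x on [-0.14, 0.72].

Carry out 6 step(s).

f(x) = e^(-x) - x
Initial interval: [-0.14, 0.72]

Iteration 1:
  c_1 = (-0.140000 + 0.720000)/2 = 0.290000
  f(c_1) = f(0.290000) = 0.458264
  f(a) × f(c) ≥ 0, new interval: [0.290000, 0.720000]
Iteration 2:
  c_2 = (0.290000 + 0.720000)/2 = 0.505000
  f(c_2) = f(0.505000) = 0.098506
  f(a) × f(c) ≥ 0, new interval: [0.505000, 0.720000]
Iteration 3:
  c_3 = (0.505000 + 0.720000)/2 = 0.612500
  f(c_3) = f(0.612500) = -0.070506
  f(a) × f(c) < 0, new interval: [0.505000, 0.612500]
Iteration 4:
  c_4 = (0.505000 + 0.612500)/2 = 0.558750
  f(c_4) = f(0.558750) = 0.013174
  f(a) × f(c) ≥ 0, new interval: [0.558750, 0.612500]
Iteration 5:
  c_5 = (0.558750 + 0.612500)/2 = 0.585625
  f(c_5) = f(0.585625) = -0.028867
  f(a) × f(c) < 0, new interval: [0.558750, 0.585625]
Iteration 6:
  c_6 = (0.558750 + 0.585625)/2 = 0.572188
  f(c_6) = f(0.572188) = -0.007898
  f(a) × f(c) < 0, new interval: [0.558750, 0.572188]

After 6 iteration(s), the approximation is c_6 = 0.572188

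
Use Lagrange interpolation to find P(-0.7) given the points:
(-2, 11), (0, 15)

Lagrange interpolation formula:
P(x) = Σ yᵢ × Lᵢ(x)
where Lᵢ(x) = Π_{j≠i} (x - xⱼ)/(xᵢ - xⱼ)

L_0(-0.7) = (-0.7 - 0)/(-2 - 0) = 0.350000
L_1(-0.7) = (-0.7 - (-2))/(0 - (-2)) = 0.650000

P(-0.7) = 11×L_0(-0.7) + 15×L_1(-0.7)
P(-0.7) = 13.600000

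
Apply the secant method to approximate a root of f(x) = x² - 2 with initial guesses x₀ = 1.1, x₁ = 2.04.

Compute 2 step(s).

f(x) = x² - 2
x₀ = 1.1, x₁ = 2.04

Secant formula: x_{n+1} = x_n - f(x_n)(x_n - x_{n-1})/(f(x_n) - f(x_{n-1}))

Iteration 1:
  f(1.100000) = -0.790000
  f(2.040000) = 2.161600
  x_2 = 2.040000 - 2.161600×(2.040000 - 1.100000)/(2.161600 - (-0.790000))
       = 1.351592
Iteration 2:
  f(2.040000) = 2.161600
  f(1.351592) = -0.173198
  x_3 = 1.351592 - (-0.173198)×(1.351592 - 2.040000)/(-0.173198 - 2.161600)
       = 1.402659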